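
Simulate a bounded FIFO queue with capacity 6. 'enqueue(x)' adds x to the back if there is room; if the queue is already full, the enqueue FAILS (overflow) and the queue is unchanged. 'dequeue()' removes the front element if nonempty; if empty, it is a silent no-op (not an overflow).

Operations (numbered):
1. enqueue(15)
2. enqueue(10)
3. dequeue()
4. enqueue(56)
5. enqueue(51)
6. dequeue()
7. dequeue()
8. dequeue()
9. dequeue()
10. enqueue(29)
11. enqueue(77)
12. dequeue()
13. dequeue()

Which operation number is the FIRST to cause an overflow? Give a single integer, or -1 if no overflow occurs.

Answer: -1

Derivation:
1. enqueue(15): size=1
2. enqueue(10): size=2
3. dequeue(): size=1
4. enqueue(56): size=2
5. enqueue(51): size=3
6. dequeue(): size=2
7. dequeue(): size=1
8. dequeue(): size=0
9. dequeue(): empty, no-op, size=0
10. enqueue(29): size=1
11. enqueue(77): size=2
12. dequeue(): size=1
13. dequeue(): size=0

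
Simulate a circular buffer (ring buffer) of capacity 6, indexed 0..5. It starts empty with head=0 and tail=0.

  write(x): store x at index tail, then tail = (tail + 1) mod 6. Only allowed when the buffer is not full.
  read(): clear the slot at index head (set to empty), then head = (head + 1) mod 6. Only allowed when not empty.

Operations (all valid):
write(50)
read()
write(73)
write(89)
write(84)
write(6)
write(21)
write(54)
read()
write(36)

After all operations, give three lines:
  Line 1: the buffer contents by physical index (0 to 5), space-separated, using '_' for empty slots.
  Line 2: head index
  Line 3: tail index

write(50): buf=[50 _ _ _ _ _], head=0, tail=1, size=1
read(): buf=[_ _ _ _ _ _], head=1, tail=1, size=0
write(73): buf=[_ 73 _ _ _ _], head=1, tail=2, size=1
write(89): buf=[_ 73 89 _ _ _], head=1, tail=3, size=2
write(84): buf=[_ 73 89 84 _ _], head=1, tail=4, size=3
write(6): buf=[_ 73 89 84 6 _], head=1, tail=5, size=4
write(21): buf=[_ 73 89 84 6 21], head=1, tail=0, size=5
write(54): buf=[54 73 89 84 6 21], head=1, tail=1, size=6
read(): buf=[54 _ 89 84 6 21], head=2, tail=1, size=5
write(36): buf=[54 36 89 84 6 21], head=2, tail=2, size=6

Answer: 54 36 89 84 6 21
2
2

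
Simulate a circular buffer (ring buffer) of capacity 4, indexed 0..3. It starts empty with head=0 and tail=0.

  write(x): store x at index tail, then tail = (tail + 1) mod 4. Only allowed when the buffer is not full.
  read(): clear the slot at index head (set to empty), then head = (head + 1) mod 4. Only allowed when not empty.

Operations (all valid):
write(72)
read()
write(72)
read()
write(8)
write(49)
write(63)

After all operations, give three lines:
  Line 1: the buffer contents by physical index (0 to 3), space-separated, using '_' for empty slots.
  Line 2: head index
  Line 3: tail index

Answer: 63 _ 8 49
2
1

Derivation:
write(72): buf=[72 _ _ _], head=0, tail=1, size=1
read(): buf=[_ _ _ _], head=1, tail=1, size=0
write(72): buf=[_ 72 _ _], head=1, tail=2, size=1
read(): buf=[_ _ _ _], head=2, tail=2, size=0
write(8): buf=[_ _ 8 _], head=2, tail=3, size=1
write(49): buf=[_ _ 8 49], head=2, tail=0, size=2
write(63): buf=[63 _ 8 49], head=2, tail=1, size=3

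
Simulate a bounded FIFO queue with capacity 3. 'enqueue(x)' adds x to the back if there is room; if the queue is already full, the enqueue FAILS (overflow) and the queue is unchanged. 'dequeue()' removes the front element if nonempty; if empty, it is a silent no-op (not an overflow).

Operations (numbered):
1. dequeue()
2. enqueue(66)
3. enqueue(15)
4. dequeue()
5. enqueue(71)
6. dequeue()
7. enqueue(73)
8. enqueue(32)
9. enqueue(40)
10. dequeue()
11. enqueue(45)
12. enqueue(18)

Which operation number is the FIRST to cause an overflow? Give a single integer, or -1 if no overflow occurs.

1. dequeue(): empty, no-op, size=0
2. enqueue(66): size=1
3. enqueue(15): size=2
4. dequeue(): size=1
5. enqueue(71): size=2
6. dequeue(): size=1
7. enqueue(73): size=2
8. enqueue(32): size=3
9. enqueue(40): size=3=cap → OVERFLOW (fail)
10. dequeue(): size=2
11. enqueue(45): size=3
12. enqueue(18): size=3=cap → OVERFLOW (fail)

Answer: 9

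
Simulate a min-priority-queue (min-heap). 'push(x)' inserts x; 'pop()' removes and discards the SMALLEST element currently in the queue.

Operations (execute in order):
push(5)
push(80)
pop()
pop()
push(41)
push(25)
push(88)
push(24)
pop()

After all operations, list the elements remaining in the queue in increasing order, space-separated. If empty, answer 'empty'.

Answer: 25 41 88

Derivation:
push(5): heap contents = [5]
push(80): heap contents = [5, 80]
pop() → 5: heap contents = [80]
pop() → 80: heap contents = []
push(41): heap contents = [41]
push(25): heap contents = [25, 41]
push(88): heap contents = [25, 41, 88]
push(24): heap contents = [24, 25, 41, 88]
pop() → 24: heap contents = [25, 41, 88]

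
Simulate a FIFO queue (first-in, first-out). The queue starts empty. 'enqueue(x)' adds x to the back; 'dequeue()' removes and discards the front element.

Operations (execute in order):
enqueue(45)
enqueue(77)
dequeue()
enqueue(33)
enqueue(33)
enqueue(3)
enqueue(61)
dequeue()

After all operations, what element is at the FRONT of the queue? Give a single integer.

enqueue(45): queue = [45]
enqueue(77): queue = [45, 77]
dequeue(): queue = [77]
enqueue(33): queue = [77, 33]
enqueue(33): queue = [77, 33, 33]
enqueue(3): queue = [77, 33, 33, 3]
enqueue(61): queue = [77, 33, 33, 3, 61]
dequeue(): queue = [33, 33, 3, 61]

Answer: 33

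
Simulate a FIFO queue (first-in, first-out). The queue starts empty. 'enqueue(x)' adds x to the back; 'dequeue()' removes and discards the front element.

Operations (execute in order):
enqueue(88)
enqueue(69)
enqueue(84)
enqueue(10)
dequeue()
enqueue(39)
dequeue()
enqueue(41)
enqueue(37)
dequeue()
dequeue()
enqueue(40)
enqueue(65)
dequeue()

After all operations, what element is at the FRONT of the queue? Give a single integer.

Answer: 41

Derivation:
enqueue(88): queue = [88]
enqueue(69): queue = [88, 69]
enqueue(84): queue = [88, 69, 84]
enqueue(10): queue = [88, 69, 84, 10]
dequeue(): queue = [69, 84, 10]
enqueue(39): queue = [69, 84, 10, 39]
dequeue(): queue = [84, 10, 39]
enqueue(41): queue = [84, 10, 39, 41]
enqueue(37): queue = [84, 10, 39, 41, 37]
dequeue(): queue = [10, 39, 41, 37]
dequeue(): queue = [39, 41, 37]
enqueue(40): queue = [39, 41, 37, 40]
enqueue(65): queue = [39, 41, 37, 40, 65]
dequeue(): queue = [41, 37, 40, 65]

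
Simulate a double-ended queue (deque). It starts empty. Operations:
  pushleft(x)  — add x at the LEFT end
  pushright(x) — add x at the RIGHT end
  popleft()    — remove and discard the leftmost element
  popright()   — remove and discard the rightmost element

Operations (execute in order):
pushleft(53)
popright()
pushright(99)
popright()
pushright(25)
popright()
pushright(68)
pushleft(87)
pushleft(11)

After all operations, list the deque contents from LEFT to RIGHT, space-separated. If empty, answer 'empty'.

Answer: 11 87 68

Derivation:
pushleft(53): [53]
popright(): []
pushright(99): [99]
popright(): []
pushright(25): [25]
popright(): []
pushright(68): [68]
pushleft(87): [87, 68]
pushleft(11): [11, 87, 68]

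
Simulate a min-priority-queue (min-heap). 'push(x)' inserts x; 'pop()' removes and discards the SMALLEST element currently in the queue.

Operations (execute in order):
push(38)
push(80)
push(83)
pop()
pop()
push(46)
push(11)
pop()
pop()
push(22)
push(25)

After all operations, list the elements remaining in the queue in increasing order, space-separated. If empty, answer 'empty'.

Answer: 22 25 83

Derivation:
push(38): heap contents = [38]
push(80): heap contents = [38, 80]
push(83): heap contents = [38, 80, 83]
pop() → 38: heap contents = [80, 83]
pop() → 80: heap contents = [83]
push(46): heap contents = [46, 83]
push(11): heap contents = [11, 46, 83]
pop() → 11: heap contents = [46, 83]
pop() → 46: heap contents = [83]
push(22): heap contents = [22, 83]
push(25): heap contents = [22, 25, 83]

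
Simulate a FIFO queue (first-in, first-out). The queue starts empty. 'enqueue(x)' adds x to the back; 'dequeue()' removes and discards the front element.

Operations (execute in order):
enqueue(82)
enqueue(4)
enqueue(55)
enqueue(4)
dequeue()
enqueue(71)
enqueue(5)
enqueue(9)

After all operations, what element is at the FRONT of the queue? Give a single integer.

enqueue(82): queue = [82]
enqueue(4): queue = [82, 4]
enqueue(55): queue = [82, 4, 55]
enqueue(4): queue = [82, 4, 55, 4]
dequeue(): queue = [4, 55, 4]
enqueue(71): queue = [4, 55, 4, 71]
enqueue(5): queue = [4, 55, 4, 71, 5]
enqueue(9): queue = [4, 55, 4, 71, 5, 9]

Answer: 4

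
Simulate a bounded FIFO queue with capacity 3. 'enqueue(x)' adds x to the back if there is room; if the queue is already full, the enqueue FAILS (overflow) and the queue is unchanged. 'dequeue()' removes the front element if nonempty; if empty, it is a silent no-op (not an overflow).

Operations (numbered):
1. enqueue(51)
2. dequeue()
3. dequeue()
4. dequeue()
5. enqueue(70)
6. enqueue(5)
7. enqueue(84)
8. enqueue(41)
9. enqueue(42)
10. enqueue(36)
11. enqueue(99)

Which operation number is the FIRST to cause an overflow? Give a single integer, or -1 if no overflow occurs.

Answer: 8

Derivation:
1. enqueue(51): size=1
2. dequeue(): size=0
3. dequeue(): empty, no-op, size=0
4. dequeue(): empty, no-op, size=0
5. enqueue(70): size=1
6. enqueue(5): size=2
7. enqueue(84): size=3
8. enqueue(41): size=3=cap → OVERFLOW (fail)
9. enqueue(42): size=3=cap → OVERFLOW (fail)
10. enqueue(36): size=3=cap → OVERFLOW (fail)
11. enqueue(99): size=3=cap → OVERFLOW (fail)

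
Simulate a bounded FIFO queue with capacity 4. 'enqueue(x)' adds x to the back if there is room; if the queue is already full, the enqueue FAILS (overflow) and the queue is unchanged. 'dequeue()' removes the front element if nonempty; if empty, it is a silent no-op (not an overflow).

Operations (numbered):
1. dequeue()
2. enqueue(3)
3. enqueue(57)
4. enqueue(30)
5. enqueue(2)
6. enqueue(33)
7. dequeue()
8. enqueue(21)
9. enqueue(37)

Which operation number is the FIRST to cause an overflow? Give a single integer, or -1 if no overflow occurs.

1. dequeue(): empty, no-op, size=0
2. enqueue(3): size=1
3. enqueue(57): size=2
4. enqueue(30): size=3
5. enqueue(2): size=4
6. enqueue(33): size=4=cap → OVERFLOW (fail)
7. dequeue(): size=3
8. enqueue(21): size=4
9. enqueue(37): size=4=cap → OVERFLOW (fail)

Answer: 6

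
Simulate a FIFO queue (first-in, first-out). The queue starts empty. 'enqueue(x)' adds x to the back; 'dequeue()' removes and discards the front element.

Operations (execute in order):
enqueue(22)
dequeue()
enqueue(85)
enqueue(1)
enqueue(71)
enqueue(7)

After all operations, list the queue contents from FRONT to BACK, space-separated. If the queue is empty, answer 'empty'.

enqueue(22): [22]
dequeue(): []
enqueue(85): [85]
enqueue(1): [85, 1]
enqueue(71): [85, 1, 71]
enqueue(7): [85, 1, 71, 7]

Answer: 85 1 71 7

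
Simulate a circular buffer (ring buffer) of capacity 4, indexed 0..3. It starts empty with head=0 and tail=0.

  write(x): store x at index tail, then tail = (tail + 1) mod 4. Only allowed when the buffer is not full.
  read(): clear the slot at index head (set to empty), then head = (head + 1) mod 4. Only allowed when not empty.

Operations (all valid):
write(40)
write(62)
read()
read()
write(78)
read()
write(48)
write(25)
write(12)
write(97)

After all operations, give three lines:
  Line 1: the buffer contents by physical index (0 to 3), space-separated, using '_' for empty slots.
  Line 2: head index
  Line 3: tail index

Answer: 25 12 97 48
3
3

Derivation:
write(40): buf=[40 _ _ _], head=0, tail=1, size=1
write(62): buf=[40 62 _ _], head=0, tail=2, size=2
read(): buf=[_ 62 _ _], head=1, tail=2, size=1
read(): buf=[_ _ _ _], head=2, tail=2, size=0
write(78): buf=[_ _ 78 _], head=2, tail=3, size=1
read(): buf=[_ _ _ _], head=3, tail=3, size=0
write(48): buf=[_ _ _ 48], head=3, tail=0, size=1
write(25): buf=[25 _ _ 48], head=3, tail=1, size=2
write(12): buf=[25 12 _ 48], head=3, tail=2, size=3
write(97): buf=[25 12 97 48], head=3, tail=3, size=4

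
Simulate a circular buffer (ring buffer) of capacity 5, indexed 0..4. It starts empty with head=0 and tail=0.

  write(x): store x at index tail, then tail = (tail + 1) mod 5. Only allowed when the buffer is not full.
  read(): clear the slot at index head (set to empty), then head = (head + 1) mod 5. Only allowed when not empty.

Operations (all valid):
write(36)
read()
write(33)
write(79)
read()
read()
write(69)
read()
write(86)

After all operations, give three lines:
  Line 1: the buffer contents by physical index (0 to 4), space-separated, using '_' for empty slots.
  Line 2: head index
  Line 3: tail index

write(36): buf=[36 _ _ _ _], head=0, tail=1, size=1
read(): buf=[_ _ _ _ _], head=1, tail=1, size=0
write(33): buf=[_ 33 _ _ _], head=1, tail=2, size=1
write(79): buf=[_ 33 79 _ _], head=1, tail=3, size=2
read(): buf=[_ _ 79 _ _], head=2, tail=3, size=1
read(): buf=[_ _ _ _ _], head=3, tail=3, size=0
write(69): buf=[_ _ _ 69 _], head=3, tail=4, size=1
read(): buf=[_ _ _ _ _], head=4, tail=4, size=0
write(86): buf=[_ _ _ _ 86], head=4, tail=0, size=1

Answer: _ _ _ _ 86
4
0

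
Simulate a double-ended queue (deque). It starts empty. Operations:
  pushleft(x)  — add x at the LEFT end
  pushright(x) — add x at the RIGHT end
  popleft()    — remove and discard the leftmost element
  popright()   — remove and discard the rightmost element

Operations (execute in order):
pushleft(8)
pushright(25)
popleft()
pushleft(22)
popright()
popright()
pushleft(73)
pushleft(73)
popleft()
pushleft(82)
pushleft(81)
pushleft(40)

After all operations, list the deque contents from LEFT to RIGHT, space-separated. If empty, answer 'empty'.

Answer: 40 81 82 73

Derivation:
pushleft(8): [8]
pushright(25): [8, 25]
popleft(): [25]
pushleft(22): [22, 25]
popright(): [22]
popright(): []
pushleft(73): [73]
pushleft(73): [73, 73]
popleft(): [73]
pushleft(82): [82, 73]
pushleft(81): [81, 82, 73]
pushleft(40): [40, 81, 82, 73]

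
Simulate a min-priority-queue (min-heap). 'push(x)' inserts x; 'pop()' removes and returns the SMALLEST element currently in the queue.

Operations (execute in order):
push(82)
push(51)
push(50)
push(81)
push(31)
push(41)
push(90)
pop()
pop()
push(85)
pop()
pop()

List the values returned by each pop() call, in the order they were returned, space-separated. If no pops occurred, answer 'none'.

Answer: 31 41 50 51

Derivation:
push(82): heap contents = [82]
push(51): heap contents = [51, 82]
push(50): heap contents = [50, 51, 82]
push(81): heap contents = [50, 51, 81, 82]
push(31): heap contents = [31, 50, 51, 81, 82]
push(41): heap contents = [31, 41, 50, 51, 81, 82]
push(90): heap contents = [31, 41, 50, 51, 81, 82, 90]
pop() → 31: heap contents = [41, 50, 51, 81, 82, 90]
pop() → 41: heap contents = [50, 51, 81, 82, 90]
push(85): heap contents = [50, 51, 81, 82, 85, 90]
pop() → 50: heap contents = [51, 81, 82, 85, 90]
pop() → 51: heap contents = [81, 82, 85, 90]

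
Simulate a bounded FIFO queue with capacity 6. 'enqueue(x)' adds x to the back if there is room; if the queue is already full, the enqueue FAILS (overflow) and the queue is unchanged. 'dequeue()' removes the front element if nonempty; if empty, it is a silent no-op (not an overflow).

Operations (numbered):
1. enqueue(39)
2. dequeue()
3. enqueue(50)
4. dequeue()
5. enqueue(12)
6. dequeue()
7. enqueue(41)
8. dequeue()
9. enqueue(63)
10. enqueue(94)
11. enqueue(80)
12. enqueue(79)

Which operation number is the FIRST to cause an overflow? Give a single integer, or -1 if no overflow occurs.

Answer: -1

Derivation:
1. enqueue(39): size=1
2. dequeue(): size=0
3. enqueue(50): size=1
4. dequeue(): size=0
5. enqueue(12): size=1
6. dequeue(): size=0
7. enqueue(41): size=1
8. dequeue(): size=0
9. enqueue(63): size=1
10. enqueue(94): size=2
11. enqueue(80): size=3
12. enqueue(79): size=4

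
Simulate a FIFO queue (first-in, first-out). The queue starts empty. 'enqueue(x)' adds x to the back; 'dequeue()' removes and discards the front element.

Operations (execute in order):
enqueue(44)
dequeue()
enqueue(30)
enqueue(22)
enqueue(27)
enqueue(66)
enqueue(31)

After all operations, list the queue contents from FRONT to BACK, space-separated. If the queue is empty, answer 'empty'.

Answer: 30 22 27 66 31

Derivation:
enqueue(44): [44]
dequeue(): []
enqueue(30): [30]
enqueue(22): [30, 22]
enqueue(27): [30, 22, 27]
enqueue(66): [30, 22, 27, 66]
enqueue(31): [30, 22, 27, 66, 31]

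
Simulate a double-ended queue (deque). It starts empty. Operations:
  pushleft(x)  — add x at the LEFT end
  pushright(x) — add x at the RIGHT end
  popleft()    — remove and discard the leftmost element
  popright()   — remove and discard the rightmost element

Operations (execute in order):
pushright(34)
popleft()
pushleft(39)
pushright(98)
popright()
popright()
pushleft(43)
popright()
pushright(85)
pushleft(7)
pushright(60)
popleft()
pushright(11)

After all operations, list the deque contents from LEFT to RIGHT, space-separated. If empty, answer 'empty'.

pushright(34): [34]
popleft(): []
pushleft(39): [39]
pushright(98): [39, 98]
popright(): [39]
popright(): []
pushleft(43): [43]
popright(): []
pushright(85): [85]
pushleft(7): [7, 85]
pushright(60): [7, 85, 60]
popleft(): [85, 60]
pushright(11): [85, 60, 11]

Answer: 85 60 11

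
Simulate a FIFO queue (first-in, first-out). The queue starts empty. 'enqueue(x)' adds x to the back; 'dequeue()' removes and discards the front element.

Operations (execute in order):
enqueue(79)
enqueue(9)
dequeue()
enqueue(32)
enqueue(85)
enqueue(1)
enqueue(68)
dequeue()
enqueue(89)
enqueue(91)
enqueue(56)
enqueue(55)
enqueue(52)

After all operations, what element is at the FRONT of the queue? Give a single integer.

enqueue(79): queue = [79]
enqueue(9): queue = [79, 9]
dequeue(): queue = [9]
enqueue(32): queue = [9, 32]
enqueue(85): queue = [9, 32, 85]
enqueue(1): queue = [9, 32, 85, 1]
enqueue(68): queue = [9, 32, 85, 1, 68]
dequeue(): queue = [32, 85, 1, 68]
enqueue(89): queue = [32, 85, 1, 68, 89]
enqueue(91): queue = [32, 85, 1, 68, 89, 91]
enqueue(56): queue = [32, 85, 1, 68, 89, 91, 56]
enqueue(55): queue = [32, 85, 1, 68, 89, 91, 56, 55]
enqueue(52): queue = [32, 85, 1, 68, 89, 91, 56, 55, 52]

Answer: 32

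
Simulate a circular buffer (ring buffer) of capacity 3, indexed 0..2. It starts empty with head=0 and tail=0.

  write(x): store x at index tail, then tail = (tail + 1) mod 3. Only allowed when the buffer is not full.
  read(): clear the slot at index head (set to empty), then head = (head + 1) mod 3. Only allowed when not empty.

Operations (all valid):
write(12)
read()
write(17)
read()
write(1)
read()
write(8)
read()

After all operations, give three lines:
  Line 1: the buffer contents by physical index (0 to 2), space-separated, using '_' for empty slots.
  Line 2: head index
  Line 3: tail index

Answer: _ _ _
1
1

Derivation:
write(12): buf=[12 _ _], head=0, tail=1, size=1
read(): buf=[_ _ _], head=1, tail=1, size=0
write(17): buf=[_ 17 _], head=1, tail=2, size=1
read(): buf=[_ _ _], head=2, tail=2, size=0
write(1): buf=[_ _ 1], head=2, tail=0, size=1
read(): buf=[_ _ _], head=0, tail=0, size=0
write(8): buf=[8 _ _], head=0, tail=1, size=1
read(): buf=[_ _ _], head=1, tail=1, size=0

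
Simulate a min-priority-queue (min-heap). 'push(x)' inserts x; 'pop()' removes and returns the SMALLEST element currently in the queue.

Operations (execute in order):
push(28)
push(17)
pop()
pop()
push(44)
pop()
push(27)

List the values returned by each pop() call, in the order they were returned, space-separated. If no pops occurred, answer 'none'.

push(28): heap contents = [28]
push(17): heap contents = [17, 28]
pop() → 17: heap contents = [28]
pop() → 28: heap contents = []
push(44): heap contents = [44]
pop() → 44: heap contents = []
push(27): heap contents = [27]

Answer: 17 28 44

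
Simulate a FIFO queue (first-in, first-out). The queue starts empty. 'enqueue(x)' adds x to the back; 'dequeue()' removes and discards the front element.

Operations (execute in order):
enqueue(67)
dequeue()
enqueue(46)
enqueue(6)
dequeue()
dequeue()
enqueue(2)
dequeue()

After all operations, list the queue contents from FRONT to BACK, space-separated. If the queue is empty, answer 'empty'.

enqueue(67): [67]
dequeue(): []
enqueue(46): [46]
enqueue(6): [46, 6]
dequeue(): [6]
dequeue(): []
enqueue(2): [2]
dequeue(): []

Answer: empty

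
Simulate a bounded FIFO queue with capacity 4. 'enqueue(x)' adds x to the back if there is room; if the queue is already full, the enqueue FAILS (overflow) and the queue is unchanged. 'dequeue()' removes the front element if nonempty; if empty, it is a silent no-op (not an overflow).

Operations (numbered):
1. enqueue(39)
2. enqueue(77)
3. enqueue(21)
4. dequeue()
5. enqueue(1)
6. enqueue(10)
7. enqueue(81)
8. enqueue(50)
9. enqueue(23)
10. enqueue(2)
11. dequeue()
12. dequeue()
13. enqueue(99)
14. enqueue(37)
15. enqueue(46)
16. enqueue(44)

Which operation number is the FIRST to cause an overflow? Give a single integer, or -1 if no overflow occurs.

1. enqueue(39): size=1
2. enqueue(77): size=2
3. enqueue(21): size=3
4. dequeue(): size=2
5. enqueue(1): size=3
6. enqueue(10): size=4
7. enqueue(81): size=4=cap → OVERFLOW (fail)
8. enqueue(50): size=4=cap → OVERFLOW (fail)
9. enqueue(23): size=4=cap → OVERFLOW (fail)
10. enqueue(2): size=4=cap → OVERFLOW (fail)
11. dequeue(): size=3
12. dequeue(): size=2
13. enqueue(99): size=3
14. enqueue(37): size=4
15. enqueue(46): size=4=cap → OVERFLOW (fail)
16. enqueue(44): size=4=cap → OVERFLOW (fail)

Answer: 7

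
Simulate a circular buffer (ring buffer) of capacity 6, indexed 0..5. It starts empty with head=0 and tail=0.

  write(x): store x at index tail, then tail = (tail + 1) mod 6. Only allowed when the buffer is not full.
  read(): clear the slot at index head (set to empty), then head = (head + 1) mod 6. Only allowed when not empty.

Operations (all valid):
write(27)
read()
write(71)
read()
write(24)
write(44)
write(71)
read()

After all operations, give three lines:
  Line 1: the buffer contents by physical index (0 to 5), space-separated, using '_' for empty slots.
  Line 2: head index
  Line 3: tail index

Answer: _ _ _ 44 71 _
3
5

Derivation:
write(27): buf=[27 _ _ _ _ _], head=0, tail=1, size=1
read(): buf=[_ _ _ _ _ _], head=1, tail=1, size=0
write(71): buf=[_ 71 _ _ _ _], head=1, tail=2, size=1
read(): buf=[_ _ _ _ _ _], head=2, tail=2, size=0
write(24): buf=[_ _ 24 _ _ _], head=2, tail=3, size=1
write(44): buf=[_ _ 24 44 _ _], head=2, tail=4, size=2
write(71): buf=[_ _ 24 44 71 _], head=2, tail=5, size=3
read(): buf=[_ _ _ 44 71 _], head=3, tail=5, size=2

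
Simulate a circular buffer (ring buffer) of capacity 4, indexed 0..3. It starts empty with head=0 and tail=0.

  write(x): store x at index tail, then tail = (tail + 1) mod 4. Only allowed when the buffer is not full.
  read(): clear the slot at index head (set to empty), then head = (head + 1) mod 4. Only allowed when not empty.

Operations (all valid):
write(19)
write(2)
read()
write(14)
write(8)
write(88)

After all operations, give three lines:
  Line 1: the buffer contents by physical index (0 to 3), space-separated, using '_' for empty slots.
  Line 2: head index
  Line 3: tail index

write(19): buf=[19 _ _ _], head=0, tail=1, size=1
write(2): buf=[19 2 _ _], head=0, tail=2, size=2
read(): buf=[_ 2 _ _], head=1, tail=2, size=1
write(14): buf=[_ 2 14 _], head=1, tail=3, size=2
write(8): buf=[_ 2 14 8], head=1, tail=0, size=3
write(88): buf=[88 2 14 8], head=1, tail=1, size=4

Answer: 88 2 14 8
1
1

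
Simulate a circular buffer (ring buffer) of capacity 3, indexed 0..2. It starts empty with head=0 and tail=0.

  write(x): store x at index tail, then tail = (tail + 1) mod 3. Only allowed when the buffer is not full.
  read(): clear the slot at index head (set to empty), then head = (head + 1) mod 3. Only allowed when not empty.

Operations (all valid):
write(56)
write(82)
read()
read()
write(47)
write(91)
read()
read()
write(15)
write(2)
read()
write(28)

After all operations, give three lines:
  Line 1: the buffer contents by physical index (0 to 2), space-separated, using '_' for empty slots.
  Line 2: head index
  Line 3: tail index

write(56): buf=[56 _ _], head=0, tail=1, size=1
write(82): buf=[56 82 _], head=0, tail=2, size=2
read(): buf=[_ 82 _], head=1, tail=2, size=1
read(): buf=[_ _ _], head=2, tail=2, size=0
write(47): buf=[_ _ 47], head=2, tail=0, size=1
write(91): buf=[91 _ 47], head=2, tail=1, size=2
read(): buf=[91 _ _], head=0, tail=1, size=1
read(): buf=[_ _ _], head=1, tail=1, size=0
write(15): buf=[_ 15 _], head=1, tail=2, size=1
write(2): buf=[_ 15 2], head=1, tail=0, size=2
read(): buf=[_ _ 2], head=2, tail=0, size=1
write(28): buf=[28 _ 2], head=2, tail=1, size=2

Answer: 28 _ 2
2
1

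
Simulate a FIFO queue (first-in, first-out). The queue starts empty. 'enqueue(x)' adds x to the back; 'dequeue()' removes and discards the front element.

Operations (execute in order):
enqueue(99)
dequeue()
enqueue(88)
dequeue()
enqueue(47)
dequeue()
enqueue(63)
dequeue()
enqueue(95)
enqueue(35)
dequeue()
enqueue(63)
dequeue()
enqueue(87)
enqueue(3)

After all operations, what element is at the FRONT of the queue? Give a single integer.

Answer: 63

Derivation:
enqueue(99): queue = [99]
dequeue(): queue = []
enqueue(88): queue = [88]
dequeue(): queue = []
enqueue(47): queue = [47]
dequeue(): queue = []
enqueue(63): queue = [63]
dequeue(): queue = []
enqueue(95): queue = [95]
enqueue(35): queue = [95, 35]
dequeue(): queue = [35]
enqueue(63): queue = [35, 63]
dequeue(): queue = [63]
enqueue(87): queue = [63, 87]
enqueue(3): queue = [63, 87, 3]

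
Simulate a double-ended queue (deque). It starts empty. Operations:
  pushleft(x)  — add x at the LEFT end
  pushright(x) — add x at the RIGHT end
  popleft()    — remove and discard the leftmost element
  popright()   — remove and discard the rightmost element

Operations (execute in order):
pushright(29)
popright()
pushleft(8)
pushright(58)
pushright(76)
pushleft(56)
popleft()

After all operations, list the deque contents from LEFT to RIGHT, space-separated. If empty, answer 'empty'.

Answer: 8 58 76

Derivation:
pushright(29): [29]
popright(): []
pushleft(8): [8]
pushright(58): [8, 58]
pushright(76): [8, 58, 76]
pushleft(56): [56, 8, 58, 76]
popleft(): [8, 58, 76]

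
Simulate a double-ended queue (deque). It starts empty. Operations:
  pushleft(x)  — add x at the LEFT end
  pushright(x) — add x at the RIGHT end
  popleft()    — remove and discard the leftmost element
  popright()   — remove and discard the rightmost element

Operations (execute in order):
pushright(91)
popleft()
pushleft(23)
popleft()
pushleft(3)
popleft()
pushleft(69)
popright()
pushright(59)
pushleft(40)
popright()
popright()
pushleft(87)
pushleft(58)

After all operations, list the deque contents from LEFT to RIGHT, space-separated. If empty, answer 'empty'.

pushright(91): [91]
popleft(): []
pushleft(23): [23]
popleft(): []
pushleft(3): [3]
popleft(): []
pushleft(69): [69]
popright(): []
pushright(59): [59]
pushleft(40): [40, 59]
popright(): [40]
popright(): []
pushleft(87): [87]
pushleft(58): [58, 87]

Answer: 58 87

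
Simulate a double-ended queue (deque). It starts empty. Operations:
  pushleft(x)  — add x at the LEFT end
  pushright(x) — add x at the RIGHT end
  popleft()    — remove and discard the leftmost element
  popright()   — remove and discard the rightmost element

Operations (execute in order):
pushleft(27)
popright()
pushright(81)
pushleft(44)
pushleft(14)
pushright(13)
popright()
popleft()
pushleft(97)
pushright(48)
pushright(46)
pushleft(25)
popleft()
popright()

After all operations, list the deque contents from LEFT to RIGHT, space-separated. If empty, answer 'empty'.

pushleft(27): [27]
popright(): []
pushright(81): [81]
pushleft(44): [44, 81]
pushleft(14): [14, 44, 81]
pushright(13): [14, 44, 81, 13]
popright(): [14, 44, 81]
popleft(): [44, 81]
pushleft(97): [97, 44, 81]
pushright(48): [97, 44, 81, 48]
pushright(46): [97, 44, 81, 48, 46]
pushleft(25): [25, 97, 44, 81, 48, 46]
popleft(): [97, 44, 81, 48, 46]
popright(): [97, 44, 81, 48]

Answer: 97 44 81 48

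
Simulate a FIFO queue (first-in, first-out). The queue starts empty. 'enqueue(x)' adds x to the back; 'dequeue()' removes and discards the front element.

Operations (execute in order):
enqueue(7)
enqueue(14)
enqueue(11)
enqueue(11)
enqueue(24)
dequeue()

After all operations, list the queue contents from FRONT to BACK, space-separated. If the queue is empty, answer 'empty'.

Answer: 14 11 11 24

Derivation:
enqueue(7): [7]
enqueue(14): [7, 14]
enqueue(11): [7, 14, 11]
enqueue(11): [7, 14, 11, 11]
enqueue(24): [7, 14, 11, 11, 24]
dequeue(): [14, 11, 11, 24]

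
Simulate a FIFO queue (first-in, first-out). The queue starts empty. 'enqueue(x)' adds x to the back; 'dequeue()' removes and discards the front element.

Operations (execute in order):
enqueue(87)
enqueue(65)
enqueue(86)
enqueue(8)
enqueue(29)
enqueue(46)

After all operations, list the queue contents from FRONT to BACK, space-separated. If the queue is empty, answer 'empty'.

Answer: 87 65 86 8 29 46

Derivation:
enqueue(87): [87]
enqueue(65): [87, 65]
enqueue(86): [87, 65, 86]
enqueue(8): [87, 65, 86, 8]
enqueue(29): [87, 65, 86, 8, 29]
enqueue(46): [87, 65, 86, 8, 29, 46]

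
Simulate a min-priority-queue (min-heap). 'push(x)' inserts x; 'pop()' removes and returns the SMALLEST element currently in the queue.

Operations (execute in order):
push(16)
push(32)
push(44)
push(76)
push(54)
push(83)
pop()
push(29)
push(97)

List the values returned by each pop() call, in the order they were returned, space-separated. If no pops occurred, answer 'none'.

Answer: 16

Derivation:
push(16): heap contents = [16]
push(32): heap contents = [16, 32]
push(44): heap contents = [16, 32, 44]
push(76): heap contents = [16, 32, 44, 76]
push(54): heap contents = [16, 32, 44, 54, 76]
push(83): heap contents = [16, 32, 44, 54, 76, 83]
pop() → 16: heap contents = [32, 44, 54, 76, 83]
push(29): heap contents = [29, 32, 44, 54, 76, 83]
push(97): heap contents = [29, 32, 44, 54, 76, 83, 97]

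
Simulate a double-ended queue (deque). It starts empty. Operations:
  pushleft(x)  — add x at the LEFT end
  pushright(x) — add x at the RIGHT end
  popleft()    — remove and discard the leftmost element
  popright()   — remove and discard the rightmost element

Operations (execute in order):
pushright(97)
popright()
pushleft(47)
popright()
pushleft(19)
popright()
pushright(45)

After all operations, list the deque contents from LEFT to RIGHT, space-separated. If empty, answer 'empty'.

pushright(97): [97]
popright(): []
pushleft(47): [47]
popright(): []
pushleft(19): [19]
popright(): []
pushright(45): [45]

Answer: 45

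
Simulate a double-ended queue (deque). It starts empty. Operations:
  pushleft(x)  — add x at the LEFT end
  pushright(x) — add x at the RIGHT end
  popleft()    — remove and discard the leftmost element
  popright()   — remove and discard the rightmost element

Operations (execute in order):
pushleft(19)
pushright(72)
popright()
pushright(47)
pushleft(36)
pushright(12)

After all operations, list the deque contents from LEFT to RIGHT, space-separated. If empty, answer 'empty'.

pushleft(19): [19]
pushright(72): [19, 72]
popright(): [19]
pushright(47): [19, 47]
pushleft(36): [36, 19, 47]
pushright(12): [36, 19, 47, 12]

Answer: 36 19 47 12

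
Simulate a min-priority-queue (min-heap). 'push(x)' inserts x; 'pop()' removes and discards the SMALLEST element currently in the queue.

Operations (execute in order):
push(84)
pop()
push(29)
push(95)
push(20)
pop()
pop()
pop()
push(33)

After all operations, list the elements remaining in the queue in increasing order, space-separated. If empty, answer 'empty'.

Answer: 33

Derivation:
push(84): heap contents = [84]
pop() → 84: heap contents = []
push(29): heap contents = [29]
push(95): heap contents = [29, 95]
push(20): heap contents = [20, 29, 95]
pop() → 20: heap contents = [29, 95]
pop() → 29: heap contents = [95]
pop() → 95: heap contents = []
push(33): heap contents = [33]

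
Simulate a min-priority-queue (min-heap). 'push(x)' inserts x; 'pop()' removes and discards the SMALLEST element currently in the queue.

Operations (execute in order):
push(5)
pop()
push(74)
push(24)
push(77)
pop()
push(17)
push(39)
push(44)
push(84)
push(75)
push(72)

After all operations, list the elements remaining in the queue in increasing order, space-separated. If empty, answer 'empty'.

push(5): heap contents = [5]
pop() → 5: heap contents = []
push(74): heap contents = [74]
push(24): heap contents = [24, 74]
push(77): heap contents = [24, 74, 77]
pop() → 24: heap contents = [74, 77]
push(17): heap contents = [17, 74, 77]
push(39): heap contents = [17, 39, 74, 77]
push(44): heap contents = [17, 39, 44, 74, 77]
push(84): heap contents = [17, 39, 44, 74, 77, 84]
push(75): heap contents = [17, 39, 44, 74, 75, 77, 84]
push(72): heap contents = [17, 39, 44, 72, 74, 75, 77, 84]

Answer: 17 39 44 72 74 75 77 84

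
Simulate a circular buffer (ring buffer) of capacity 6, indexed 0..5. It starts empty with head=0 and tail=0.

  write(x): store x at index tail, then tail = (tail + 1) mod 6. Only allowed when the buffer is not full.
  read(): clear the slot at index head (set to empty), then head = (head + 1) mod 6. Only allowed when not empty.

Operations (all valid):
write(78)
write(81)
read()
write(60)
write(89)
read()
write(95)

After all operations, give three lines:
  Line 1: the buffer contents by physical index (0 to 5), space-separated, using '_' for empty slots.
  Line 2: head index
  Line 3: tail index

Answer: _ _ 60 89 95 _
2
5

Derivation:
write(78): buf=[78 _ _ _ _ _], head=0, tail=1, size=1
write(81): buf=[78 81 _ _ _ _], head=0, tail=2, size=2
read(): buf=[_ 81 _ _ _ _], head=1, tail=2, size=1
write(60): buf=[_ 81 60 _ _ _], head=1, tail=3, size=2
write(89): buf=[_ 81 60 89 _ _], head=1, tail=4, size=3
read(): buf=[_ _ 60 89 _ _], head=2, tail=4, size=2
write(95): buf=[_ _ 60 89 95 _], head=2, tail=5, size=3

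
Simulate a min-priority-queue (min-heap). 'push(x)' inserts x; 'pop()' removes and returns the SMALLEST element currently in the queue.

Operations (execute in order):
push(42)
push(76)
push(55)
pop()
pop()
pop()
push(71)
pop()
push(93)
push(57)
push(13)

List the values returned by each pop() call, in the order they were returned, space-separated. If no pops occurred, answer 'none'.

Answer: 42 55 76 71

Derivation:
push(42): heap contents = [42]
push(76): heap contents = [42, 76]
push(55): heap contents = [42, 55, 76]
pop() → 42: heap contents = [55, 76]
pop() → 55: heap contents = [76]
pop() → 76: heap contents = []
push(71): heap contents = [71]
pop() → 71: heap contents = []
push(93): heap contents = [93]
push(57): heap contents = [57, 93]
push(13): heap contents = [13, 57, 93]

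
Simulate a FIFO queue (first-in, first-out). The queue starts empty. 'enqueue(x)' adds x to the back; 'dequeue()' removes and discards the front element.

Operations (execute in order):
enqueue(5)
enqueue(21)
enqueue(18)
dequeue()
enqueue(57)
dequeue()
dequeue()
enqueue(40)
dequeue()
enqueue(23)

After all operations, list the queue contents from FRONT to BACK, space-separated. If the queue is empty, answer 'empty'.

Answer: 40 23

Derivation:
enqueue(5): [5]
enqueue(21): [5, 21]
enqueue(18): [5, 21, 18]
dequeue(): [21, 18]
enqueue(57): [21, 18, 57]
dequeue(): [18, 57]
dequeue(): [57]
enqueue(40): [57, 40]
dequeue(): [40]
enqueue(23): [40, 23]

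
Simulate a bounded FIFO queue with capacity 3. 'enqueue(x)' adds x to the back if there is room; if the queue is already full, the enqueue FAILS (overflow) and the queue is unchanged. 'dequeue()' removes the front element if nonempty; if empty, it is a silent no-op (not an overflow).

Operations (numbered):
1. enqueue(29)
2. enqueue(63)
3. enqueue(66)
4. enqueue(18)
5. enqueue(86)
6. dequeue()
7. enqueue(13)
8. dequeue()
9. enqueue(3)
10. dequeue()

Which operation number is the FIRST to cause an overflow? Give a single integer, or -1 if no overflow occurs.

Answer: 4

Derivation:
1. enqueue(29): size=1
2. enqueue(63): size=2
3. enqueue(66): size=3
4. enqueue(18): size=3=cap → OVERFLOW (fail)
5. enqueue(86): size=3=cap → OVERFLOW (fail)
6. dequeue(): size=2
7. enqueue(13): size=3
8. dequeue(): size=2
9. enqueue(3): size=3
10. dequeue(): size=2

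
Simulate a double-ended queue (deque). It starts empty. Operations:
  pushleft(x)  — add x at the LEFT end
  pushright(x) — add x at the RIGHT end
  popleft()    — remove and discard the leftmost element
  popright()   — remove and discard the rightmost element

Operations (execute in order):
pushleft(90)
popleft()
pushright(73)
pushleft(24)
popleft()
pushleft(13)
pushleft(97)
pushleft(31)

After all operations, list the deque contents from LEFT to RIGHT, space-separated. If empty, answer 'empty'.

pushleft(90): [90]
popleft(): []
pushright(73): [73]
pushleft(24): [24, 73]
popleft(): [73]
pushleft(13): [13, 73]
pushleft(97): [97, 13, 73]
pushleft(31): [31, 97, 13, 73]

Answer: 31 97 13 73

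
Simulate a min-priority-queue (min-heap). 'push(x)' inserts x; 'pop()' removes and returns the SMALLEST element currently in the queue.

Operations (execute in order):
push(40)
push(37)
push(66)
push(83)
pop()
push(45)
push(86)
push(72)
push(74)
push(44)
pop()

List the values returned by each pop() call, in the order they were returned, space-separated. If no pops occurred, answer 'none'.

Answer: 37 40

Derivation:
push(40): heap contents = [40]
push(37): heap contents = [37, 40]
push(66): heap contents = [37, 40, 66]
push(83): heap contents = [37, 40, 66, 83]
pop() → 37: heap contents = [40, 66, 83]
push(45): heap contents = [40, 45, 66, 83]
push(86): heap contents = [40, 45, 66, 83, 86]
push(72): heap contents = [40, 45, 66, 72, 83, 86]
push(74): heap contents = [40, 45, 66, 72, 74, 83, 86]
push(44): heap contents = [40, 44, 45, 66, 72, 74, 83, 86]
pop() → 40: heap contents = [44, 45, 66, 72, 74, 83, 86]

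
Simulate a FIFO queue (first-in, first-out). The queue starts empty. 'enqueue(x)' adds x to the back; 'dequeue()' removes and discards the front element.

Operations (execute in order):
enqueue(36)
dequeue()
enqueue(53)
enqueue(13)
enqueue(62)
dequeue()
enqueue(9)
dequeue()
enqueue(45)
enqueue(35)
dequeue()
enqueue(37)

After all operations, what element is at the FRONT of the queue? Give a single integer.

enqueue(36): queue = [36]
dequeue(): queue = []
enqueue(53): queue = [53]
enqueue(13): queue = [53, 13]
enqueue(62): queue = [53, 13, 62]
dequeue(): queue = [13, 62]
enqueue(9): queue = [13, 62, 9]
dequeue(): queue = [62, 9]
enqueue(45): queue = [62, 9, 45]
enqueue(35): queue = [62, 9, 45, 35]
dequeue(): queue = [9, 45, 35]
enqueue(37): queue = [9, 45, 35, 37]

Answer: 9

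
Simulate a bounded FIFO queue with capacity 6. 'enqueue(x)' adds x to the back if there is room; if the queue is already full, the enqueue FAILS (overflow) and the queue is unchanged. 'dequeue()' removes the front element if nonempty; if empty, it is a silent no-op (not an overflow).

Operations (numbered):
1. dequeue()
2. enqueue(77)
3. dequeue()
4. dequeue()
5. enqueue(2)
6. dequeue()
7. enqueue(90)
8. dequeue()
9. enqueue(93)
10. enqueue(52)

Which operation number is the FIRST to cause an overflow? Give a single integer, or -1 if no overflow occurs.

Answer: -1

Derivation:
1. dequeue(): empty, no-op, size=0
2. enqueue(77): size=1
3. dequeue(): size=0
4. dequeue(): empty, no-op, size=0
5. enqueue(2): size=1
6. dequeue(): size=0
7. enqueue(90): size=1
8. dequeue(): size=0
9. enqueue(93): size=1
10. enqueue(52): size=2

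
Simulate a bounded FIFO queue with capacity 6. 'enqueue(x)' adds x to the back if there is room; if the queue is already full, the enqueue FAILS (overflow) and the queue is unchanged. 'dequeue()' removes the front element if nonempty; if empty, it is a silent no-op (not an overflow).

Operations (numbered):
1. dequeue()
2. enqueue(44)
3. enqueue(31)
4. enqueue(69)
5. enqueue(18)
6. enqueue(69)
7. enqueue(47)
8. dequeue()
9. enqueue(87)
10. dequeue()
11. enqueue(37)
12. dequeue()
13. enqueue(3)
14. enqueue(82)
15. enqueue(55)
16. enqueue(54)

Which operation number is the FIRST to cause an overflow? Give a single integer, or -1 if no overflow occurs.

Answer: 14

Derivation:
1. dequeue(): empty, no-op, size=0
2. enqueue(44): size=1
3. enqueue(31): size=2
4. enqueue(69): size=3
5. enqueue(18): size=4
6. enqueue(69): size=5
7. enqueue(47): size=6
8. dequeue(): size=5
9. enqueue(87): size=6
10. dequeue(): size=5
11. enqueue(37): size=6
12. dequeue(): size=5
13. enqueue(3): size=6
14. enqueue(82): size=6=cap → OVERFLOW (fail)
15. enqueue(55): size=6=cap → OVERFLOW (fail)
16. enqueue(54): size=6=cap → OVERFLOW (fail)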